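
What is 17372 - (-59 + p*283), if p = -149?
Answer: 59598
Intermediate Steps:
17372 - (-59 + p*283) = 17372 - (-59 - 149*283) = 17372 - (-59 - 42167) = 17372 - 1*(-42226) = 17372 + 42226 = 59598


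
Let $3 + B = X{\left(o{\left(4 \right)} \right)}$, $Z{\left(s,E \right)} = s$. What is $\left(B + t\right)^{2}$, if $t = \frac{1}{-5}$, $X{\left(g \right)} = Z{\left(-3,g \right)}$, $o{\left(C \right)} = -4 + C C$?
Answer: $\frac{961}{25} \approx 38.44$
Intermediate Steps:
$o{\left(C \right)} = -4 + C^{2}$
$X{\left(g \right)} = -3$
$B = -6$ ($B = -3 - 3 = -6$)
$t = - \frac{1}{5} \approx -0.2$
$\left(B + t\right)^{2} = \left(-6 - \frac{1}{5}\right)^{2} = \left(- \frac{31}{5}\right)^{2} = \frac{961}{25}$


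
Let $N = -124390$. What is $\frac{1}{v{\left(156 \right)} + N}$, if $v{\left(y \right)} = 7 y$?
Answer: $- \frac{1}{123298} \approx -8.1104 \cdot 10^{-6}$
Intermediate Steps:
$\frac{1}{v{\left(156 \right)} + N} = \frac{1}{7 \cdot 156 - 124390} = \frac{1}{1092 - 124390} = \frac{1}{-123298} = - \frac{1}{123298}$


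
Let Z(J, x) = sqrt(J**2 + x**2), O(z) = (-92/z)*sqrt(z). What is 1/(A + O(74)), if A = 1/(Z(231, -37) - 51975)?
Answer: 37*(-51975 + sqrt(54730))/(37 + 46*sqrt(74)*(51975 - sqrt(54730))) ≈ -0.093503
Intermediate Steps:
O(z) = -92/sqrt(z)
A = 1/(-51975 + sqrt(54730)) (A = 1/(sqrt(231**2 + (-37)**2) - 51975) = 1/(sqrt(53361 + 1369) - 51975) = 1/(sqrt(54730) - 51975) = 1/(-51975 + sqrt(54730)) ≈ -1.9327e-5)
1/(A + O(74)) = 1/((-10395/540269179 - sqrt(54730)/2701345895) - 46*sqrt(74)/37) = 1/(-10395/540269179 - 46*sqrt(74)/37 - sqrt(54730)/2701345895)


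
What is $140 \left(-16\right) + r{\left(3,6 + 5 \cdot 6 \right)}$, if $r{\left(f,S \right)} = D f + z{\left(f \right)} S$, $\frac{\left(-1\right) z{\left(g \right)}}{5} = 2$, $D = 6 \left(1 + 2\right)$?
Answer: $-2546$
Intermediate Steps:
$D = 18$ ($D = 6 \cdot 3 = 18$)
$z{\left(g \right)} = -10$ ($z{\left(g \right)} = \left(-5\right) 2 = -10$)
$r{\left(f,S \right)} = - 10 S + 18 f$ ($r{\left(f,S \right)} = 18 f - 10 S = - 10 S + 18 f$)
$140 \left(-16\right) + r{\left(3,6 + 5 \cdot 6 \right)} = 140 \left(-16\right) + \left(- 10 \left(6 + 5 \cdot 6\right) + 18 \cdot 3\right) = -2240 + \left(- 10 \left(6 + 30\right) + 54\right) = -2240 + \left(\left(-10\right) 36 + 54\right) = -2240 + \left(-360 + 54\right) = -2240 - 306 = -2546$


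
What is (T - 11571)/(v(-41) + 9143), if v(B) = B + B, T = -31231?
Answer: -42802/9061 ≈ -4.7238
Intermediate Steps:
v(B) = 2*B
(T - 11571)/(v(-41) + 9143) = (-31231 - 11571)/(2*(-41) + 9143) = -42802/(-82 + 9143) = -42802/9061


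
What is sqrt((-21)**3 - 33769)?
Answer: I*sqrt(43030) ≈ 207.44*I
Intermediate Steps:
sqrt((-21)**3 - 33769) = sqrt(-9261 - 33769) = sqrt(-43030) = I*sqrt(43030)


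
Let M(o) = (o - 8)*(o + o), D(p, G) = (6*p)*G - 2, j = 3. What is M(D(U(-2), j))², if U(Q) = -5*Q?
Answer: 3662670400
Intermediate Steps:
D(p, G) = -2 + 6*G*p (D(p, G) = 6*G*p - 2 = -2 + 6*G*p)
M(o) = 2*o*(-8 + o) (M(o) = (-8 + o)*(2*o) = 2*o*(-8 + o))
M(D(U(-2), j))² = (2*(-2 + 6*3*(-5*(-2)))*(-8 + (-2 + 6*3*(-5*(-2)))))² = (2*(-2 + 6*3*10)*(-8 + (-2 + 6*3*10)))² = (2*(-2 + 180)*(-8 + (-2 + 180)))² = (2*178*(-8 + 178))² = (2*178*170)² = 60520² = 3662670400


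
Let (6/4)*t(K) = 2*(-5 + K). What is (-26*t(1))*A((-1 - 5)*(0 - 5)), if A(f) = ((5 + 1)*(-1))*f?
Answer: -24960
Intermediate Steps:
t(K) = -20/3 + 4*K/3 (t(K) = 2*(2*(-5 + K))/3 = 2*(-10 + 2*K)/3 = -20/3 + 4*K/3)
A(f) = -6*f (A(f) = (6*(-1))*f = -6*f)
(-26*t(1))*A((-1 - 5)*(0 - 5)) = (-26*(-20/3 + (4/3)*1))*(-6*(-1 - 5)*(0 - 5)) = (-26*(-20/3 + 4/3))*(-(-36)*(-5)) = (-26*(-16/3))*(-6*30) = (416/3)*(-180) = -24960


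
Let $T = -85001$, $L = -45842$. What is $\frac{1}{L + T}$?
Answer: $- \frac{1}{130843} \approx -7.6428 \cdot 10^{-6}$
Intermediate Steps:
$\frac{1}{L + T} = \frac{1}{-45842 - 85001} = \frac{1}{-130843} = - \frac{1}{130843}$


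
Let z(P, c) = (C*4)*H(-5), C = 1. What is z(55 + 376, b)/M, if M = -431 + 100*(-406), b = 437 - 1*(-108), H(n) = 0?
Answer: 0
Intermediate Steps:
b = 545 (b = 437 + 108 = 545)
z(P, c) = 0 (z(P, c) = (1*4)*0 = 4*0 = 0)
M = -41031 (M = -431 - 40600 = -41031)
z(55 + 376, b)/M = 0/(-41031) = 0*(-1/41031) = 0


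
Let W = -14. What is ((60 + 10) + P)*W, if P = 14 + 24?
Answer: -1512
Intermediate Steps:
P = 38
((60 + 10) + P)*W = ((60 + 10) + 38)*(-14) = (70 + 38)*(-14) = 108*(-14) = -1512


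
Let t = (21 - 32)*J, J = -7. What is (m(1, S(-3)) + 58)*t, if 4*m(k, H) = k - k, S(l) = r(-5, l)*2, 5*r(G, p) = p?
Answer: 4466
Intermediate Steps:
r(G, p) = p/5
S(l) = 2*l/5 (S(l) = (l/5)*2 = 2*l/5)
m(k, H) = 0 (m(k, H) = (k - k)/4 = (1/4)*0 = 0)
t = 77 (t = (21 - 32)*(-7) = -11*(-7) = 77)
(m(1, S(-3)) + 58)*t = (0 + 58)*77 = 58*77 = 4466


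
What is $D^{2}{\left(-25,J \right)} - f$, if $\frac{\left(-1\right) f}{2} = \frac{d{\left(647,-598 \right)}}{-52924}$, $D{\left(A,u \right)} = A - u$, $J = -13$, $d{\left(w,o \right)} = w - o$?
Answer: $\frac{3809283}{26462} \approx 143.95$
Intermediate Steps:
$f = \frac{1245}{26462}$ ($f = - 2 \frac{647 - -598}{-52924} = - 2 \left(647 + 598\right) \left(- \frac{1}{52924}\right) = - 2 \cdot 1245 \left(- \frac{1}{52924}\right) = \left(-2\right) \left(- \frac{1245}{52924}\right) = \frac{1245}{26462} \approx 0.047049$)
$D^{2}{\left(-25,J \right)} - f = \left(-25 - -13\right)^{2} - \frac{1245}{26462} = \left(-25 + 13\right)^{2} - \frac{1245}{26462} = \left(-12\right)^{2} - \frac{1245}{26462} = 144 - \frac{1245}{26462} = \frac{3809283}{26462}$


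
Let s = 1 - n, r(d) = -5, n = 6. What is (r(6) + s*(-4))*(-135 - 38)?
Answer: -2595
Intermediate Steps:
s = -5 (s = 1 - 1*6 = 1 - 6 = -5)
(r(6) + s*(-4))*(-135 - 38) = (-5 - 5*(-4))*(-135 - 38) = (-5 + 20)*(-173) = 15*(-173) = -2595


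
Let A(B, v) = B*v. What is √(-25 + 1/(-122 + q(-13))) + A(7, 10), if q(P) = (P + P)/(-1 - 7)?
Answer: 70 + I*√225701/95 ≈ 70.0 + 5.0008*I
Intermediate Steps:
q(P) = -P/4 (q(P) = (2*P)/(-8) = (2*P)*(-⅛) = -P/4)
√(-25 + 1/(-122 + q(-13))) + A(7, 10) = √(-25 + 1/(-122 - ¼*(-13))) + 7*10 = √(-25 + 1/(-122 + 13/4)) + 70 = √(-25 + 1/(-475/4)) + 70 = √(-25 - 4/475) + 70 = √(-11879/475) + 70 = I*√225701/95 + 70 = 70 + I*√225701/95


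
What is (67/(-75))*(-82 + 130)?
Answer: -1072/25 ≈ -42.880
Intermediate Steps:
(67/(-75))*(-82 + 130) = (67*(-1/75))*48 = -67/75*48 = -1072/25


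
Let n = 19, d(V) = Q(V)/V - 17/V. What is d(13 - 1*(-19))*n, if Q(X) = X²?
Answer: 19133/32 ≈ 597.91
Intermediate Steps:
d(V) = V - 17/V (d(V) = V²/V - 17/V = V - 17/V)
d(13 - 1*(-19))*n = ((13 - 1*(-19)) - 17/(13 - 1*(-19)))*19 = ((13 + 19) - 17/(13 + 19))*19 = (32 - 17/32)*19 = (1007/32)*19 = 19133/32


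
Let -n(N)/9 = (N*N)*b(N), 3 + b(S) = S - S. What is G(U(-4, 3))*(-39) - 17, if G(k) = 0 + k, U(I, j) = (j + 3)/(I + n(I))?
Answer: -3755/214 ≈ -17.547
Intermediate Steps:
b(S) = -3 (b(S) = -3 + (S - S) = -3 + 0 = -3)
n(N) = 27*N² (n(N) = -9*N*N*(-3) = -9*N²*(-3) = -(-27)*N² = 27*N²)
U(I, j) = (3 + j)/(I + 27*I²) (U(I, j) = (j + 3)/(I + 27*I²) = (3 + j)/(I + 27*I²))
G(k) = k
G(U(-4, 3))*(-39) - 17 = ((3 + 3)/((-4)*(1 + 27*(-4))))*(-39) - 17 = -¼*6/(1 - 108)*(-39) - 17 = -¼*6/(-107)*(-39) - 17 = -¼*(-1/107)*6*(-39) - 17 = (3/214)*(-39) - 17 = -117/214 - 17 = -3755/214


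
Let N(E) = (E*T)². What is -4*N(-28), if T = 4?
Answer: -50176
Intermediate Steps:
N(E) = 16*E² (N(E) = (E*4)² = (4*E)² = 16*E²)
-4*N(-28) = -64*(-28)² = -64*784 = -4*12544 = -50176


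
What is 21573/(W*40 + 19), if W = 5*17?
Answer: 21573/3419 ≈ 6.3097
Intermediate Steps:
W = 85
21573/(W*40 + 19) = 21573/(85*40 + 19) = 21573/(3400 + 19) = 21573/3419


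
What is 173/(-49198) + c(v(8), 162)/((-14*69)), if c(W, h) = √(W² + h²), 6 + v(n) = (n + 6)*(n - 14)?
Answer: -173/49198 - 3*√106/161 ≈ -0.19536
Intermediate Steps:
v(n) = -6 + (-14 + n)*(6 + n) (v(n) = -6 + (n + 6)*(n - 14) = -6 + (6 + n)*(-14 + n) = -6 + (-14 + n)*(6 + n))
173/(-49198) + c(v(8), 162)/((-14*69)) = 173/(-49198) + √((-90 + 8² - 8*8)² + 162²)/((-14*69)) = 173*(-1/49198) + √((-90 + 64 - 64)² + 26244)/(-966) = -173/49198 + √((-90)² + 26244)*(-1/966) = -173/49198 + √(8100 + 26244)*(-1/966) = -173/49198 + √34344*(-1/966) = -173/49198 + (18*√106)*(-1/966) = -173/49198 - 3*√106/161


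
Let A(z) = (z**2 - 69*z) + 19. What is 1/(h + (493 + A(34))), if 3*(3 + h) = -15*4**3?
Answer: -1/1001 ≈ -0.00099900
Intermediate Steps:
A(z) = 19 + z**2 - 69*z
h = -323 (h = -3 + (-15*4**3)/3 = -3 + (-15*64)/3 = -3 + (1/3)*(-960) = -3 - 320 = -323)
1/(h + (493 + A(34))) = 1/(-323 + (493 + (19 + 34**2 - 69*34))) = 1/(-323 + (493 + (19 + 1156 - 2346))) = 1/(-323 + (493 - 1171)) = 1/(-323 - 678) = 1/(-1001) = -1/1001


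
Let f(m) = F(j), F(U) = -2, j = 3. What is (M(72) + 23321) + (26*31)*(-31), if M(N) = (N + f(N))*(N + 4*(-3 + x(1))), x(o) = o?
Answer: 2815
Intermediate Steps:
f(m) = -2
M(N) = (-8 + N)*(-2 + N) (M(N) = (N - 2)*(N + 4*(-3 + 1)) = (-2 + N)*(N + 4*(-2)) = (-2 + N)*(N - 8) = (-2 + N)*(-8 + N) = (-8 + N)*(-2 + N))
(M(72) + 23321) + (26*31)*(-31) = ((16 + 72**2 - 10*72) + 23321) + (26*31)*(-31) = ((16 + 5184 - 720) + 23321) + 806*(-31) = (4480 + 23321) - 24986 = 27801 - 24986 = 2815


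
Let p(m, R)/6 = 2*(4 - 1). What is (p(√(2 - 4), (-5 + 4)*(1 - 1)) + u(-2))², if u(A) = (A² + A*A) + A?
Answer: 1764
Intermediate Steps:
p(m, R) = 36 (p(m, R) = 6*(2*(4 - 1)) = 6*(2*3) = 6*6 = 36)
u(A) = A + 2*A² (u(A) = (A² + A²) + A = 2*A² + A = A + 2*A²)
(p(√(2 - 4), (-5 + 4)*(1 - 1)) + u(-2))² = (36 - 2*(1 + 2*(-2)))² = (36 - 2*(1 - 4))² = (36 - 2*(-3))² = (36 + 6)² = 42² = 1764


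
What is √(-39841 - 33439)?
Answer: 8*I*√1145 ≈ 270.7*I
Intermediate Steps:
√(-39841 - 33439) = √(-73280) = 8*I*√1145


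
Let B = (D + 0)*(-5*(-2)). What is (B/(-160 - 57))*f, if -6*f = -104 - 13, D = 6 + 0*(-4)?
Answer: -1170/217 ≈ -5.3917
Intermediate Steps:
D = 6 (D = 6 + 0 = 6)
f = 39/2 (f = -(-104 - 13)/6 = -⅙*(-117) = 39/2 ≈ 19.500)
B = 60 (B = (6 + 0)*(-5*(-2)) = 6*10 = 60)
(B/(-160 - 57))*f = (60/(-160 - 57))*(39/2) = (60/(-217))*(39/2) = (60*(-1/217))*(39/2) = -60/217*39/2 = -1170/217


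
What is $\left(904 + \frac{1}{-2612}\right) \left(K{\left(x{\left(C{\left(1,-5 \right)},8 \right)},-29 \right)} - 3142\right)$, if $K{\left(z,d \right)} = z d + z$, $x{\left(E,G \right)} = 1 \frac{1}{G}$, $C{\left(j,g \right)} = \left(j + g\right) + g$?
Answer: $- \frac{14854604877}{5224} \approx -2.8435 \cdot 10^{6}$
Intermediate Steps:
$C{\left(j,g \right)} = j + 2 g$ ($C{\left(j,g \right)} = \left(g + j\right) + g = j + 2 g$)
$x{\left(E,G \right)} = \frac{1}{G}$
$K{\left(z,d \right)} = z + d z$ ($K{\left(z,d \right)} = d z + z = z + d z$)
$\left(904 + \frac{1}{-2612}\right) \left(K{\left(x{\left(C{\left(1,-5 \right)},8 \right)},-29 \right)} - 3142\right) = \left(904 + \frac{1}{-2612}\right) \left(\frac{1 - 29}{8} - 3142\right) = \left(904 - \frac{1}{2612}\right) \left(\frac{1}{8} \left(-28\right) - 3142\right) = \frac{2361247 \left(- \frac{7}{2} - 3142\right)}{2612} = \frac{2361247}{2612} \left(- \frac{6291}{2}\right) = - \frac{14854604877}{5224}$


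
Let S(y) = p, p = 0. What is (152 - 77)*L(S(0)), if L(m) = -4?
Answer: -300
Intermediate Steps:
S(y) = 0
(152 - 77)*L(S(0)) = (152 - 77)*(-4) = 75*(-4) = -300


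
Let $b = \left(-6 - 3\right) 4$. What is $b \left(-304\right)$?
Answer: $10944$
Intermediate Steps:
$b = -36$ ($b = \left(-9\right) 4 = -36$)
$b \left(-304\right) = \left(-36\right) \left(-304\right) = 10944$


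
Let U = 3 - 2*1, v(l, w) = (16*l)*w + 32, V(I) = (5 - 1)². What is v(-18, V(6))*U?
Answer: -4576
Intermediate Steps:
V(I) = 16 (V(I) = 4² = 16)
v(l, w) = 32 + 16*l*w (v(l, w) = 16*l*w + 32 = 32 + 16*l*w)
U = 1 (U = 3 - 2 = 1)
v(-18, V(6))*U = (32 + 16*(-18)*16)*1 = (32 - 4608)*1 = -4576*1 = -4576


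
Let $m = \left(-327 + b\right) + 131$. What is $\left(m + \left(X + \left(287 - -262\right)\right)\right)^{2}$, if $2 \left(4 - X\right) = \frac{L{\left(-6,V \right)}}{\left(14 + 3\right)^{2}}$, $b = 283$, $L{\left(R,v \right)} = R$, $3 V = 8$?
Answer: $\frac{34211311369}{83521} \approx 4.0961 \cdot 10^{5}$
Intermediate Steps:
$V = \frac{8}{3}$ ($V = \frac{1}{3} \cdot 8 = \frac{8}{3} \approx 2.6667$)
$m = 87$ ($m = \left(-327 + 283\right) + 131 = -44 + 131 = 87$)
$X = \frac{1159}{289}$ ($X = 4 - \frac{\left(-6\right) \frac{1}{\left(14 + 3\right)^{2}}}{2} = 4 - \frac{\left(-6\right) \frac{1}{17^{2}}}{2} = 4 - \frac{\left(-6\right) \frac{1}{289}}{2} = 4 - - \frac{3}{289} = 4 + \frac{3}{289} = \frac{1159}{289} \approx 4.0104$)
$\left(m + \left(X + \left(287 - -262\right)\right)\right)^{2} = \left(87 + \left(\frac{1159}{289} + \left(287 - -262\right)\right)\right)^{2} = \left(87 + \left(\frac{1159}{289} + \left(287 + 262\right)\right)\right)^{2} = \left(87 + \left(\frac{1159}{289} + 549\right)\right)^{2} = \left(87 + \frac{159820}{289}\right)^{2} = \left(\frac{184963}{289}\right)^{2} = \frac{34211311369}{83521}$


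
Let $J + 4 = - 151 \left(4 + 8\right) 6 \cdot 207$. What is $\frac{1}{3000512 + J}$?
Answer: $\frac{1}{750004} \approx 1.3333 \cdot 10^{-6}$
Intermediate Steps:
$J = -2250508$ ($J = -4 + - 151 \left(4 + 8\right) 6 \cdot 207 = -4 + - 151 \cdot 12 \cdot 6 \cdot 207 = -4 + \left(-151\right) 72 \cdot 207 = -4 - 2250504 = -2250508$)
$\frac{1}{3000512 + J} = \frac{1}{3000512 - 2250508} = \frac{1}{750004}$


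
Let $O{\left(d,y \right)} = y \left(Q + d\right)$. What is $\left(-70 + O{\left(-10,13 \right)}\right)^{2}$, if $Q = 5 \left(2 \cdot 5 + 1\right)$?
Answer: $265225$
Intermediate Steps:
$Q = 55$ ($Q = 5 \left(10 + 1\right) = 5 \cdot 11 = 55$)
$O{\left(d,y \right)} = y \left(55 + d\right)$
$\left(-70 + O{\left(-10,13 \right)}\right)^{2} = \left(-70 + 13 \left(55 - 10\right)\right)^{2} = \left(-70 + 13 \cdot 45\right)^{2} = \left(-70 + 585\right)^{2} = 515^{2} = 265225$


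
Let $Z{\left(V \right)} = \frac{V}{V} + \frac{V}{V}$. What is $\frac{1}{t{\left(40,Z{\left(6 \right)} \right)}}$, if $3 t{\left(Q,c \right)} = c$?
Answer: $\frac{3}{2} \approx 1.5$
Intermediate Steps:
$Z{\left(V \right)} = 2$ ($Z{\left(V \right)} = 1 + 1 = 2$)
$t{\left(Q,c \right)} = \frac{c}{3}$
$\frac{1}{t{\left(40,Z{\left(6 \right)} \right)}} = \frac{1}{\frac{1}{3} \cdot 2} = \frac{1}{\frac{2}{3}} = \frac{3}{2}$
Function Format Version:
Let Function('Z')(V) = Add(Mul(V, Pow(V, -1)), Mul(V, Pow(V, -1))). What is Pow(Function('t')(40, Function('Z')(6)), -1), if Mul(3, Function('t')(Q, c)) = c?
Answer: Rational(3, 2) ≈ 1.5000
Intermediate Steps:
Function('Z')(V) = 2 (Function('Z')(V) = Add(1, 1) = 2)
Function('t')(Q, c) = Mul(Rational(1, 3), c)
Pow(Function('t')(40, Function('Z')(6)), -1) = Pow(Mul(Rational(1, 3), 2), -1) = Pow(Rational(2, 3), -1) = Rational(3, 2)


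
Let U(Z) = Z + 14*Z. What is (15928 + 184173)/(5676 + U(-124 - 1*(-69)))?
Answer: 18191/441 ≈ 41.249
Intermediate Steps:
U(Z) = 15*Z
(15928 + 184173)/(5676 + U(-124 - 1*(-69))) = (15928 + 184173)/(5676 + 15*(-124 - 1*(-69))) = 200101/(5676 + 15*(-124 + 69)) = 200101/(5676 + 15*(-55)) = 200101/(5676 - 825) = 200101/4851 = 200101*(1/4851) = 18191/441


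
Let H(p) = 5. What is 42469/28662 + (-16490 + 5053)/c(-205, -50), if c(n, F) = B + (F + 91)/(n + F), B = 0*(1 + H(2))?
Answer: 83592601199/1175142 ≈ 71134.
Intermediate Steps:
B = 0 (B = 0*(1 + 5) = 0*6 = 0)
c(n, F) = (91 + F)/(F + n) (c(n, F) = 0 + (F + 91)/(n + F) = 0 + (91 + F)/(F + n) = (91 + F)/(F + n))
42469/28662 + (-16490 + 5053)/c(-205, -50) = 42469/28662 + (-16490 + 5053)/(((91 - 50)/(-50 - 205))) = 42469*(1/28662) - 11437/(41/(-255)) = 42469/28662 - 11437/((-1/255*41)) = 42469/28662 - 11437/(-41/255) = 42469/28662 - 11437*(-255/41) = 42469/28662 + 2916435/41 = 83592601199/1175142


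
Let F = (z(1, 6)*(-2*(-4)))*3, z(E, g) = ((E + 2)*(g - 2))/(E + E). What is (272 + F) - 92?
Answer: 324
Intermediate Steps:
z(E, g) = (-2 + g)*(2 + E)/(2*E) (z(E, g) = ((2 + E)*(-2 + g))/((2*E)) = ((-2 + g)*(2 + E))*(1/(2*E)) = (-2 + g)*(2 + E)/(2*E))
F = 144 (F = (((-2 + 6 + (1/2)*1*(-2 + 6))/1)*(-2*(-4)))*3 = ((1*(-2 + 6 + (1/2)*1*4))*8)*3 = ((1*(-2 + 6 + 2))*8)*3 = ((1*6)*8)*3 = (6*8)*3 = 48*3 = 144)
(272 + F) - 92 = (272 + 144) - 92 = 416 - 92 = 324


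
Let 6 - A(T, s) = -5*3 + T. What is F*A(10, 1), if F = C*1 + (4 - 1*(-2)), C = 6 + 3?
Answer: 165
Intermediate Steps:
C = 9
A(T, s) = 21 - T (A(T, s) = 6 - (-5*3 + T) = 6 - (-15 + T) = 6 + (15 - T) = 21 - T)
F = 15 (F = 9*1 + (4 - 1*(-2)) = 9 + (4 + 2) = 9 + 6 = 15)
F*A(10, 1) = 15*(21 - 1*10) = 15*(21 - 10) = 15*11 = 165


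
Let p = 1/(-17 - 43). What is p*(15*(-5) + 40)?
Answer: 7/12 ≈ 0.58333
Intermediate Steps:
p = -1/60 (p = 1/(-60) = -1/60 ≈ -0.016667)
p*(15*(-5) + 40) = -(15*(-5) + 40)/60 = -(-75 + 40)/60 = -1/60*(-35) = 7/12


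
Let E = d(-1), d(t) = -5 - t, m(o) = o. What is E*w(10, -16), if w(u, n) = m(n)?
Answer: 64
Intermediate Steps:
w(u, n) = n
E = -4 (E = -5 - 1*(-1) = -5 + 1 = -4)
E*w(10, -16) = -4*(-16) = 64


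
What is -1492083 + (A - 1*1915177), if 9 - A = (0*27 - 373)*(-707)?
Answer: -3670962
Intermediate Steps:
A = -263702 (A = 9 - (0*27 - 373)*(-707) = 9 - (0 - 373)*(-707) = 9 - (-373)*(-707) = 9 - 1*263711 = 9 - 263711 = -263702)
-1492083 + (A - 1*1915177) = -1492083 + (-263702 - 1*1915177) = -1492083 + (-263702 - 1915177) = -1492083 - 2178879 = -3670962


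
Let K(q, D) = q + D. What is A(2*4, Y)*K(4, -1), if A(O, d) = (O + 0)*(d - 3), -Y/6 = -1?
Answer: 72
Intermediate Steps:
Y = 6 (Y = -6*(-1) = 6)
A(O, d) = O*(-3 + d)
K(q, D) = D + q
A(2*4, Y)*K(4, -1) = ((2*4)*(-3 + 6))*(-1 + 4) = (8*3)*3 = 24*3 = 72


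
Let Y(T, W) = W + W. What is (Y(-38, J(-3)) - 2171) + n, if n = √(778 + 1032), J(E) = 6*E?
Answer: -2207 + √1810 ≈ -2164.5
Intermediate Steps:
Y(T, W) = 2*W
n = √1810 ≈ 42.544
(Y(-38, J(-3)) - 2171) + n = (2*(6*(-3)) - 2171) + √1810 = (2*(-18) - 2171) + √1810 = (-36 - 2171) + √1810 = -2207 + √1810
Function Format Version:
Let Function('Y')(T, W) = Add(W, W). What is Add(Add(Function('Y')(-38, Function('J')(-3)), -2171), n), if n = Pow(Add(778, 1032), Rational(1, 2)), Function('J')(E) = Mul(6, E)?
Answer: Add(-2207, Pow(1810, Rational(1, 2))) ≈ -2164.5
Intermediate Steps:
Function('Y')(T, W) = Mul(2, W)
n = Pow(1810, Rational(1, 2)) ≈ 42.544
Add(Add(Function('Y')(-38, Function('J')(-3)), -2171), n) = Add(Add(Mul(2, Mul(6, -3)), -2171), Pow(1810, Rational(1, 2))) = Add(Add(Mul(2, -18), -2171), Pow(1810, Rational(1, 2))) = Add(Add(-36, -2171), Pow(1810, Rational(1, 2))) = Add(-2207, Pow(1810, Rational(1, 2)))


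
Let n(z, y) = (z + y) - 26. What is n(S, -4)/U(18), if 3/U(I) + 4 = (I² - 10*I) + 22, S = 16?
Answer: -756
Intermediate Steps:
n(z, y) = -26 + y + z (n(z, y) = (y + z) - 26 = -26 + y + z)
U(I) = 3/(18 + I² - 10*I) (U(I) = 3/(-4 + ((I² - 10*I) + 22)) = 3/(-4 + (22 + I² - 10*I)) = 3/(18 + I² - 10*I))
n(S, -4)/U(18) = (-26 - 4 + 16)/((3/(18 + 18² - 10*18))) = -14/(3/(18 + 324 - 180)) = -14/(3/162) = -14/(3*(1/162)) = -14/1/54 = -14*54 = -756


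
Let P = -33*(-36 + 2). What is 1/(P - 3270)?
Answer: -1/2148 ≈ -0.00046555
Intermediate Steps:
P = 1122 (P = -33*(-34) = 1122)
1/(P - 3270) = 1/(1122 - 3270) = 1/(-2148) = -1/2148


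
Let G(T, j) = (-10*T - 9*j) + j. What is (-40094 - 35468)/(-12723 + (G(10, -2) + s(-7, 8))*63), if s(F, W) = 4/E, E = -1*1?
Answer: 75562/18267 ≈ 4.1365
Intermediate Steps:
E = -1
s(F, W) = -4 (s(F, W) = 4/(-1) = 4*(-1) = -4)
G(T, j) = -10*T - 8*j
(-40094 - 35468)/(-12723 + (G(10, -2) + s(-7, 8))*63) = (-40094 - 35468)/(-12723 + ((-10*10 - 8*(-2)) - 4)*63) = -75562/(-12723 + ((-100 + 16) - 4)*63) = -75562/(-12723 + (-84 - 4)*63) = -75562/(-12723 - 88*63) = -75562/(-12723 - 5544) = -75562/(-18267) = -75562*(-1/18267) = 75562/18267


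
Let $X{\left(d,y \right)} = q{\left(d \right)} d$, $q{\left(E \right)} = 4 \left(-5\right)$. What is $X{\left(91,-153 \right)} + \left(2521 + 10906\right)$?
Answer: $11607$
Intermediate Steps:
$q{\left(E \right)} = -20$
$X{\left(d,y \right)} = - 20 d$
$X{\left(91,-153 \right)} + \left(2521 + 10906\right) = \left(-20\right) 91 + \left(2521 + 10906\right) = -1820 + 13427 = 11607$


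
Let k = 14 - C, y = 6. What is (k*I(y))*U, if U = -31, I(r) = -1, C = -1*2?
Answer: 496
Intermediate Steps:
C = -2
k = 16 (k = 14 - 1*(-2) = 14 + 2 = 16)
(k*I(y))*U = (16*(-1))*(-31) = -16*(-31) = 496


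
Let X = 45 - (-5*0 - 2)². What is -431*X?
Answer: -17671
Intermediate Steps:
X = 41 (X = 45 - (0 - 2)² = 45 - 1*(-2)² = 45 - 1*4 = 45 - 4 = 41)
-431*X = -431*41 = -17671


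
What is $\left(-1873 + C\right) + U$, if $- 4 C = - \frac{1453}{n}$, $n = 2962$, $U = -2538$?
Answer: $- \frac{52260075}{11848} \approx -4410.9$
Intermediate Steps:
$C = \frac{1453}{11848}$ ($C = - \frac{\left(-1453\right) \frac{1}{2962}}{4} = \left(- \frac{1}{4}\right) \left(- \frac{1453}{2962}\right) = \frac{1453}{11848} \approx 0.12264$)
$\left(-1873 + C\right) + U = \left(-1873 + \frac{1453}{11848}\right) - 2538 = - \frac{22189851}{11848} - 2538 = - \frac{52260075}{11848}$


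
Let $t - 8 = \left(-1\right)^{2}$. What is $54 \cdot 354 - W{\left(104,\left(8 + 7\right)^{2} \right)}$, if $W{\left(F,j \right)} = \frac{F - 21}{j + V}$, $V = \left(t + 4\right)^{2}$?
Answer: $\frac{7531621}{394} \approx 19116.0$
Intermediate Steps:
$t = 9$ ($t = 8 + \left(-1\right)^{2} = 8 + 1 = 9$)
$V = 169$ ($V = \left(9 + 4\right)^{2} = 13^{2} = 169$)
$W{\left(F,j \right)} = \frac{-21 + F}{169 + j}$ ($W{\left(F,j \right)} = \frac{F - 21}{j + 169} = \frac{-21 + F}{169 + j}$)
$54 \cdot 354 - W{\left(104,\left(8 + 7\right)^{2} \right)} = 54 \cdot 354 - \frac{-21 + 104}{169 + \left(8 + 7\right)^{2}} = 19116 - \frac{1}{169 + 15^{2}} \cdot 83 = 19116 - \frac{1}{169 + 225} \cdot 83 = 19116 - \frac{1}{394} \cdot 83 = 19116 - \frac{83}{394} = \frac{7531621}{394}$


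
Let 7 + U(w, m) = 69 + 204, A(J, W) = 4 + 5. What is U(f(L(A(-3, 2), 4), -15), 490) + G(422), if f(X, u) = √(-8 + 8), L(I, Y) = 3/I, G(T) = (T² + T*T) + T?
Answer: 356856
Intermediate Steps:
A(J, W) = 9
G(T) = T + 2*T² (G(T) = (T² + T²) + T = 2*T² + T = T + 2*T²)
f(X, u) = 0 (f(X, u) = √0 = 0)
U(w, m) = 266 (U(w, m) = -7 + (69 + 204) = -7 + 273 = 266)
U(f(L(A(-3, 2), 4), -15), 490) + G(422) = 266 + 422*(1 + 2*422) = 266 + 422*(1 + 844) = 266 + 422*845 = 266 + 356590 = 356856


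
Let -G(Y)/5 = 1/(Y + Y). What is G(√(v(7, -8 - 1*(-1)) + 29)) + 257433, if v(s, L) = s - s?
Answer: 257433 - 5*√29/58 ≈ 2.5743e+5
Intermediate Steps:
v(s, L) = 0
G(Y) = -5/(2*Y) (G(Y) = -5/(Y + Y) = -5*1/(2*Y) = -5/(2*Y))
G(√(v(7, -8 - 1*(-1)) + 29)) + 257433 = -5/(2*√(0 + 29)) + 257433 = -5*√29/29/2 + 257433 = -5*√29/58 + 257433 = 257433 - 5*√29/58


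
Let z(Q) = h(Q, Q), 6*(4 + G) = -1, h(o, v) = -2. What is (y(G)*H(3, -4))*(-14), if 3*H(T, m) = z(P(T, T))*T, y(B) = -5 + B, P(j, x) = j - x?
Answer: -770/3 ≈ -256.67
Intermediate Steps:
G = -25/6 (G = -4 + (⅙)*(-1) = -4 - ⅙ = -25/6 ≈ -4.1667)
z(Q) = -2
H(T, m) = -2*T/3 (H(T, m) = (-2*T)/3 = -2*T/3)
(y(G)*H(3, -4))*(-14) = ((-5 - 25/6)*(-⅔*3))*(-14) = -55/6*(-2)*(-14) = (55/3)*(-14) = -770/3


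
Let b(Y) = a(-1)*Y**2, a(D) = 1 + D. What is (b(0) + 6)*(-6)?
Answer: -36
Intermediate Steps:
b(Y) = 0 (b(Y) = (1 - 1)*Y**2 = 0*Y**2 = 0)
(b(0) + 6)*(-6) = (0 + 6)*(-6) = 6*(-6) = -36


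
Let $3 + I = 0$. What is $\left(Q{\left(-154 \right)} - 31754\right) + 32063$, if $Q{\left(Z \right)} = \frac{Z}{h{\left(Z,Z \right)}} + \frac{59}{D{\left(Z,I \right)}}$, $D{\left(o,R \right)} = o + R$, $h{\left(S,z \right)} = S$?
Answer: $\frac{48611}{157} \approx 309.62$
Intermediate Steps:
$I = -3$ ($I = -3 + 0 = -3$)
$D{\left(o,R \right)} = R + o$
$Q{\left(Z \right)} = 1 + \frac{59}{-3 + Z}$ ($Q{\left(Z \right)} = \frac{Z}{Z} + \frac{59}{-3 + Z} = 1 + \frac{59}{-3 + Z}$)
$\left(Q{\left(-154 \right)} - 31754\right) + 32063 = \left(\frac{56 - 154}{-3 - 154} - 31754\right) + 32063 = \left(\frac{1}{-157} \left(-98\right) - 31754\right) + 32063 = \left(\left(- \frac{1}{157}\right) \left(-98\right) - 31754\right) + 32063 = \left(\frac{98}{157} - 31754\right) + 32063 = - \frac{4985280}{157} + 32063 = \frac{48611}{157}$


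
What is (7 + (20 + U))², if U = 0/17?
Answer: 729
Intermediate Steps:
U = 0 (U = 0*(1/17) = 0)
(7 + (20 + U))² = (7 + (20 + 0))² = (7 + 20)² = 27² = 729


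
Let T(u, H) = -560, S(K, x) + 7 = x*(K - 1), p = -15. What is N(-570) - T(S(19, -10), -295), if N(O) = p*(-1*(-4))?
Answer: 500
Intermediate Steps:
S(K, x) = -7 + x*(-1 + K) (S(K, x) = -7 + x*(K - 1) = -7 + x*(-1 + K))
N(O) = -60 (N(O) = -(-15)*(-4) = -15*4 = -60)
N(-570) - T(S(19, -10), -295) = -60 - 1*(-560) = -60 + 560 = 500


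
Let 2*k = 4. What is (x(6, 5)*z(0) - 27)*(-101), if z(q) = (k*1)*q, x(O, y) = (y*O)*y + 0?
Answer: 2727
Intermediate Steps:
k = 2 (k = (1/2)*4 = 2)
x(O, y) = O*y**2 (x(O, y) = (O*y)*y + 0 = O*y**2 + 0 = O*y**2)
z(q) = 2*q (z(q) = (2*1)*q = 2*q)
(x(6, 5)*z(0) - 27)*(-101) = ((6*5**2)*(2*0) - 27)*(-101) = ((6*25)*0 - 27)*(-101) = (150*0 - 27)*(-101) = (0 - 27)*(-101) = -27*(-101) = 2727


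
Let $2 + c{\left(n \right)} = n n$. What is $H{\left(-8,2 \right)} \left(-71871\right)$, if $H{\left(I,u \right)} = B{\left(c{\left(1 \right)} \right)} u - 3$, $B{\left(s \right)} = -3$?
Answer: $646839$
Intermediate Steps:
$c{\left(n \right)} = -2 + n^{2}$ ($c{\left(n \right)} = -2 + n n = -2 + n^{2}$)
$H{\left(I,u \right)} = -3 - 3 u$ ($H{\left(I,u \right)} = - 3 u - 3 = -3 - 3 u$)
$H{\left(-8,2 \right)} \left(-71871\right) = \left(-3 - 6\right) \left(-71871\right) = \left(-9\right) \left(-71871\right) = 646839$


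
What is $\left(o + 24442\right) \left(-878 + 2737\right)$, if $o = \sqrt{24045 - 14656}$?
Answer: $45437678 + 1859 \sqrt{9389} \approx 4.5618 \cdot 10^{7}$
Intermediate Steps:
$o = \sqrt{9389} \approx 96.897$
$\left(o + 24442\right) \left(-878 + 2737\right) = \left(\sqrt{9389} + 24442\right) \left(-878 + 2737\right) = \left(24442 + \sqrt{9389}\right) 1859 = 45437678 + 1859 \sqrt{9389}$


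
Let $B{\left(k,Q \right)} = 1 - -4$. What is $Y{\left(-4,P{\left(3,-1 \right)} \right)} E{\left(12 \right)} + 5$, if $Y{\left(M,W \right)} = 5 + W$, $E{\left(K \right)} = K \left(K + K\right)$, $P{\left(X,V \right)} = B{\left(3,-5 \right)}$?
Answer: $2885$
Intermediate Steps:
$B{\left(k,Q \right)} = 5$ ($B{\left(k,Q \right)} = 1 + 4 = 5$)
$P{\left(X,V \right)} = 5$
$E{\left(K \right)} = 2 K^{2}$ ($E{\left(K \right)} = K 2 K = 2 K^{2}$)
$Y{\left(-4,P{\left(3,-1 \right)} \right)} E{\left(12 \right)} + 5 = \left(5 + 5\right) 2 \cdot 12^{2} + 5 = 10 \cdot 2 \cdot 144 + 5 = 10 \cdot 288 + 5 = 2880 + 5 = 2885$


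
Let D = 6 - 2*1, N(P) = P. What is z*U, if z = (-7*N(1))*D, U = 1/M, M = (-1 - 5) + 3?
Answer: 28/3 ≈ 9.3333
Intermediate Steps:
M = -3 (M = -6 + 3 = -3)
D = 4 (D = 6 - 2 = 4)
U = -1/3 (U = 1/(-3) = -1/3 ≈ -0.33333)
z = -28 (z = -7*1*4 = -7*4 = -28)
z*U = -28*(-1/3) = 28/3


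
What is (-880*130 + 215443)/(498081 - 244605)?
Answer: 11227/28164 ≈ 0.39863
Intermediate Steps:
(-880*130 + 215443)/(498081 - 244605) = (-114400 + 215443)/253476 = 101043*(1/253476) = 11227/28164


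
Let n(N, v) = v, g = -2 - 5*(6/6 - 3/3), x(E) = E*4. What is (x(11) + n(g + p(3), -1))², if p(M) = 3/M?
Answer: 1849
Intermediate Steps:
x(E) = 4*E
g = -2 (g = -2 - 5*(6*(⅙) - 3*⅓) = -2 - 5*(1 - 1) = -2 - 5*0 = -2 + 0 = -2)
(x(11) + n(g + p(3), -1))² = (4*11 - 1)² = (44 - 1)² = 43² = 1849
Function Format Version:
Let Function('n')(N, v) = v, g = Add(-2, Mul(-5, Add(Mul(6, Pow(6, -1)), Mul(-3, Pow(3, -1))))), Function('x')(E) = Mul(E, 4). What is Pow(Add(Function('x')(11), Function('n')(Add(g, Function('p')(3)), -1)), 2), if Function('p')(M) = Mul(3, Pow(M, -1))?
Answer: 1849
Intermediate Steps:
Function('x')(E) = Mul(4, E)
g = -2 (g = Add(-2, Mul(-5, Add(Mul(6, Rational(1, 6)), Mul(-3, Rational(1, 3))))) = Add(-2, Mul(-5, Add(1, -1))) = Add(-2, Mul(-5, 0)) = Add(-2, 0) = -2)
Pow(Add(Function('x')(11), Function('n')(Add(g, Function('p')(3)), -1)), 2) = Pow(Add(Mul(4, 11), -1), 2) = Pow(Add(44, -1), 2) = Pow(43, 2) = 1849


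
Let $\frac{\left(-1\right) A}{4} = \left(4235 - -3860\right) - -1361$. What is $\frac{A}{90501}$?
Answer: $- \frac{12608}{30167} \approx -0.41794$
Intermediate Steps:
$A = -37824$ ($A = - 4 \left(\left(4235 - -3860\right) - -1361\right) = - 4 \left(\left(4235 + 3860\right) + 1361\right) = - 4 \left(8095 + 1361\right) = \left(-4\right) 9456 = -37824$)
$\frac{A}{90501} = - \frac{37824}{90501} = \left(-37824\right) \frac{1}{90501} = - \frac{12608}{30167}$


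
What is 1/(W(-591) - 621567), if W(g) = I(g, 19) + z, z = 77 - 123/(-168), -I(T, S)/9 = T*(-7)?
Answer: -56/36888447 ≈ -1.5181e-6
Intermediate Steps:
I(T, S) = 63*T (I(T, S) = -9*T*(-7) = -(-63)*T = 63*T)
z = 4353/56 (z = 77 - 123*(-1)/168 = 77 - 1*(-41/56) = 77 + 41/56 = 4353/56 ≈ 77.732)
W(g) = 4353/56 + 63*g (W(g) = 63*g + 4353/56 = 4353/56 + 63*g)
1/(W(-591) - 621567) = 1/((4353/56 + 63*(-591)) - 621567) = 1/((4353/56 - 37233) - 621567) = 1/(-2080695/56 - 621567) = 1/(-36888447/56) = -56/36888447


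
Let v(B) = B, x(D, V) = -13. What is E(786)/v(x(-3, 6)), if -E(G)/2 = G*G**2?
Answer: 971175312/13 ≈ 7.4706e+7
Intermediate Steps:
E(G) = -2*G**3 (E(G) = -2*G*G**2 = -2*G**3)
E(786)/v(x(-3, 6)) = -2*786**3/(-13) = -2*485587656*(-1/13) = -971175312*(-1/13) = 971175312/13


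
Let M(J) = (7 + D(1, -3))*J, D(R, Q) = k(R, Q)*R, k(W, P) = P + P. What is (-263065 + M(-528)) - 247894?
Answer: -511487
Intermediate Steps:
k(W, P) = 2*P
D(R, Q) = 2*Q*R (D(R, Q) = (2*Q)*R = 2*Q*R)
M(J) = J (M(J) = (7 + 2*(-3)*1)*J = (7 - 6)*J = 1*J = J)
(-263065 + M(-528)) - 247894 = (-263065 - 528) - 247894 = -263593 - 247894 = -511487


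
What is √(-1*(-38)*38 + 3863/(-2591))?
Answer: √9683968731/2591 ≈ 37.980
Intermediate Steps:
√(-1*(-38)*38 + 3863/(-2591)) = √(38*38 + 3863*(-1/2591)) = √(1444 - 3863/2591) = √(3737541/2591) = √9683968731/2591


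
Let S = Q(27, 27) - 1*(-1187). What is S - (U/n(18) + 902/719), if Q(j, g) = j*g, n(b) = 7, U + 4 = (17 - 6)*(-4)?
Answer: 9671426/5033 ≈ 1921.6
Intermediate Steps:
U = -48 (U = -4 + (17 - 6)*(-4) = -4 + 11*(-4) = -4 - 44 = -48)
Q(j, g) = g*j
S = 1916 (S = 27*27 - 1*(-1187) = 729 + 1187 = 1916)
S - (U/n(18) + 902/719) = 1916 - (-48/7 + 902/719) = 1916 - 1*(-28198/5033) = 1916 + 28198/5033 = 9671426/5033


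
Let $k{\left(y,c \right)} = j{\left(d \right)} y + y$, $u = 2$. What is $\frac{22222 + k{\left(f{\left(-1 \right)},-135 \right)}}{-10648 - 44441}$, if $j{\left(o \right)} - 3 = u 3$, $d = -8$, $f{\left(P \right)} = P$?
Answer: $- \frac{2468}{6121} \approx -0.4032$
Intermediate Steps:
$j{\left(o \right)} = 9$ ($j{\left(o \right)} = 3 + 2 \cdot 3 = 3 + 6 = 9$)
$k{\left(y,c \right)} = 10 y$ ($k{\left(y,c \right)} = 9 y + y = 10 y$)
$\frac{22222 + k{\left(f{\left(-1 \right)},-135 \right)}}{-10648 - 44441} = \frac{22222 + 10 \left(-1\right)}{-10648 - 44441} = \frac{22222 - 10}{-55089} = 22212 \left(- \frac{1}{55089}\right) = - \frac{2468}{6121}$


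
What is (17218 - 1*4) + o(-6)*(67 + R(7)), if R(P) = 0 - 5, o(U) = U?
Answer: 16842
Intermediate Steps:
R(P) = -5
(17218 - 1*4) + o(-6)*(67 + R(7)) = (17218 - 1*4) - 6*(67 - 5) = (17218 - 4) - 6*62 = 17214 - 372 = 16842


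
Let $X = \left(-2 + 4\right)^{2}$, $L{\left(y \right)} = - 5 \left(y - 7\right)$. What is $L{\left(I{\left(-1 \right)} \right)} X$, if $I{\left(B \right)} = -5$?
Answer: $240$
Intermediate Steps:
$L{\left(y \right)} = 35 - 5 y$ ($L{\left(y \right)} = - 5 \left(-7 + y\right) = 35 - 5 y$)
$X = 4$ ($X = 2^{2} = 4$)
$L{\left(I{\left(-1 \right)} \right)} X = \left(35 - -25\right) 4 = \left(35 + 25\right) 4 = 60 \cdot 4 = 240$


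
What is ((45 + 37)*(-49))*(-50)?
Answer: 200900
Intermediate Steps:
((45 + 37)*(-49))*(-50) = (82*(-49))*(-50) = -4018*(-50) = 200900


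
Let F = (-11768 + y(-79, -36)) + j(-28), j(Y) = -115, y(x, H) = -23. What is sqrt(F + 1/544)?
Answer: I*sqrt(220213342)/136 ≈ 109.11*I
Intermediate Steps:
F = -11906 (F = (-11768 - 23) - 115 = -11791 - 115 = -11906)
sqrt(F + 1/544) = sqrt(-11906 + 1/544) = sqrt(-6476863/544) = I*sqrt(220213342)/136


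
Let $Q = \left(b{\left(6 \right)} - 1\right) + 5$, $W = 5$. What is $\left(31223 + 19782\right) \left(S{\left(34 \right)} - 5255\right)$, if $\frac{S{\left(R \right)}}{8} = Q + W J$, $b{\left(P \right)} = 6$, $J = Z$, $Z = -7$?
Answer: $-278232275$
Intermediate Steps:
$J = -7$
$Q = 10$ ($Q = \left(6 - 1\right) + 5 = 5 + 5 = 10$)
$S{\left(R \right)} = -200$ ($S{\left(R \right)} = 8 \left(10 + 5 \left(-7\right)\right) = 8 \left(10 - 35\right) = 8 \left(-25\right) = -200$)
$\left(31223 + 19782\right) \left(S{\left(34 \right)} - 5255\right) = \left(31223 + 19782\right) \left(-200 - 5255\right) = 51005 \left(-5455\right) = -278232275$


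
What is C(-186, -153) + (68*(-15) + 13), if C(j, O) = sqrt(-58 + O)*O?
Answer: -1007 - 153*I*sqrt(211) ≈ -1007.0 - 2222.5*I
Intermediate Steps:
C(j, O) = O*sqrt(-58 + O)
C(-186, -153) + (68*(-15) + 13) = -153*sqrt(-58 - 153) + (68*(-15) + 13) = -153*I*sqrt(211) + (-1020 + 13) = -153*I*sqrt(211) - 1007 = -1007 - 153*I*sqrt(211)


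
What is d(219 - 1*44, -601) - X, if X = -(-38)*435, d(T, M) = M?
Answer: -17131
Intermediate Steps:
X = 16530 (X = -38*(-435) = 16530)
d(219 - 1*44, -601) - X = -601 - 1*16530 = -601 - 16530 = -17131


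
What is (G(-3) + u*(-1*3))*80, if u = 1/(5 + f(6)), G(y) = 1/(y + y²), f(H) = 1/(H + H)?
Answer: -6200/183 ≈ -33.880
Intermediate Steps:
f(H) = 1/(2*H)
u = 12/61 (u = 1/(5 + (½)/6) = 1/(5 + (½)*(⅙)) = 1/(5 + 1/12) = 1/(61/12) = 12/61 ≈ 0.19672)
(G(-3) + u*(-1*3))*80 = (1/((-3)*(1 - 3)) + 12*(-1*3)/61)*80 = (-⅓/(-2) + (12/61)*(-3))*80 = (-⅓*(-½) - 36/61)*80 = (⅙ - 36/61)*80 = -155/366*80 = -6200/183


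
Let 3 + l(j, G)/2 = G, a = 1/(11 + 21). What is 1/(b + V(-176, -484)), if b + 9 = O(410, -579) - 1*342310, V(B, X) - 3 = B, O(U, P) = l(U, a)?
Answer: -16/5479967 ≈ -2.9197e-6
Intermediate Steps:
a = 1/32 ≈ 0.031250
l(j, G) = -6 + 2*G
O(U, P) = -95/16 (O(U, P) = -6 + 2*(1/32) = -6 + 1/16 = -95/16)
V(B, X) = 3 + B
b = -5477199/16 (b = -9 + (-95/16 - 1*342310) = -9 + (-95/16 - 342310) = -9 - 5477055/16 = -5477199/16 ≈ -3.4233e+5)
1/(b + V(-176, -484)) = 1/(-5477199/16 + (3 - 176)) = 1/(-5477199/16 - 173) = 1/(-5479967/16) = -16/5479967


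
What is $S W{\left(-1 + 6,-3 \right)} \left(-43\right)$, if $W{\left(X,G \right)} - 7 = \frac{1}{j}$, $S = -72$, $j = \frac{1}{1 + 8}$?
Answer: $49536$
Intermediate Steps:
$j = \frac{1}{9} \approx 0.11111$
$W{\left(X,G \right)} = 16$ ($W{\left(X,G \right)} = 7 + \frac{1}{\frac{1}{9}} = 7 + 9 = 16$)
$S W{\left(-1 + 6,-3 \right)} \left(-43\right) = \left(-72\right) 16 \left(-43\right) = \left(-1152\right) \left(-43\right) = 49536$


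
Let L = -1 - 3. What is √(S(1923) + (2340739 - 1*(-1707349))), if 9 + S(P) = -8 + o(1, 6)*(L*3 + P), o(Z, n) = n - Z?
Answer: √4057626 ≈ 2014.4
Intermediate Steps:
L = -4
S(P) = -77 + 5*P (S(P) = -9 + (-8 + (6 - 1*1)*(-4*3 + P)) = -9 + (-8 + (6 - 1)*(-12 + P)) = -9 + (-8 + 5*(-12 + P)) = -9 + (-8 + (-60 + 5*P)) = -9 + (-68 + 5*P) = -77 + 5*P)
√(S(1923) + (2340739 - 1*(-1707349))) = √((-77 + 5*1923) + (2340739 - 1*(-1707349))) = √((-77 + 9615) + (2340739 + 1707349)) = √(9538 + 4048088) = √4057626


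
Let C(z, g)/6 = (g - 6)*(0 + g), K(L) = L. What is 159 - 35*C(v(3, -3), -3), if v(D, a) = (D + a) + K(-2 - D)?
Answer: -5511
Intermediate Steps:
v(D, a) = -2 + a (v(D, a) = (D + a) + (-2 - D) = -2 + a)
C(z, g) = 6*g*(-6 + g) (C(z, g) = 6*((g - 6)*(0 + g)) = 6*((-6 + g)*g) = 6*(g*(-6 + g)) = 6*g*(-6 + g))
159 - 35*C(v(3, -3), -3) = 159 - 210*(-3)*(-6 - 3) = 159 - 210*(-3)*(-9) = 159 - 35*162 = 159 - 5670 = -5511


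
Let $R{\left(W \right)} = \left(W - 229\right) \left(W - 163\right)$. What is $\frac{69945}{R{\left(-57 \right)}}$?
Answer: $\frac{13989}{12584} \approx 1.1117$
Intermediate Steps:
$R{\left(W \right)} = \left(-229 + W\right) \left(-163 + W\right)$
$\frac{69945}{R{\left(-57 \right)}} = \frac{69945}{37327 + \left(-57\right)^{2} - -22344} = \frac{69945}{37327 + 3249 + 22344} = \frac{69945}{62920} = 69945 \cdot \frac{1}{62920} = \frac{13989}{12584}$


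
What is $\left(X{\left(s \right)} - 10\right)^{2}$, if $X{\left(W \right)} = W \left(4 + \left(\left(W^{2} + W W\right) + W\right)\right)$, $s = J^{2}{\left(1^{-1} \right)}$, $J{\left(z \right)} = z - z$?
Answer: $100$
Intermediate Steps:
$J{\left(z \right)} = 0$
$s = 0$ ($s = 0^{2} = 0$)
$X{\left(W \right)} = W \left(4 + W + 2 W^{2}\right)$ ($X{\left(W \right)} = W \left(4 + \left(\left(W^{2} + W^{2}\right) + W\right)\right) = W \left(4 + \left(2 W^{2} + W\right)\right) = W \left(4 + \left(W + 2 W^{2}\right)\right) = W \left(4 + W + 2 W^{2}\right)$)
$\left(X{\left(s \right)} - 10\right)^{2} = \left(0 \left(4 + 0 + 2 \cdot 0^{2}\right) - 10\right)^{2} = \left(0 \left(4 + 0 + 2 \cdot 0\right) - 10\right)^{2} = \left(0 \left(4 + 0 + 0\right) - 10\right)^{2} = \left(0 \cdot 4 - 10\right)^{2} = \left(0 - 10\right)^{2} = \left(-10\right)^{2} = 100$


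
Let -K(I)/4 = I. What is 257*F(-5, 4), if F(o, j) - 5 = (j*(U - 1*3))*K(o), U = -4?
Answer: -142635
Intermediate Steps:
K(I) = -4*I
F(o, j) = 5 + 28*j*o (F(o, j) = 5 + (j*(-4 - 1*3))*(-4*o) = 5 + (j*(-4 - 3))*(-4*o) = 5 + (j*(-7))*(-4*o) = 5 + (-7*j)*(-4*o) = 5 + 28*j*o)
257*F(-5, 4) = 257*(5 + 28*4*(-5)) = 257*(5 - 560) = 257*(-555) = -142635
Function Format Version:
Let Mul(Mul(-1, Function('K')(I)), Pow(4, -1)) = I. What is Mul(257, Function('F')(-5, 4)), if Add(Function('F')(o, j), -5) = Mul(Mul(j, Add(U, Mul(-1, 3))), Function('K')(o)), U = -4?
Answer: -142635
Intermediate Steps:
Function('K')(I) = Mul(-4, I)
Function('F')(o, j) = Add(5, Mul(28, j, o)) (Function('F')(o, j) = Add(5, Mul(Mul(j, Add(-4, Mul(-1, 3))), Mul(-4, o))) = Add(5, Mul(Mul(j, Add(-4, -3)), Mul(-4, o))) = Add(5, Mul(Mul(j, -7), Mul(-4, o))) = Add(5, Mul(Mul(-7, j), Mul(-4, o))) = Add(5, Mul(28, j, o)))
Mul(257, Function('F')(-5, 4)) = Mul(257, Add(5, Mul(28, 4, -5))) = Mul(257, Add(5, -560)) = Mul(257, -555) = -142635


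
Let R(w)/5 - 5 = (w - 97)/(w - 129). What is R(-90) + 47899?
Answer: 10496291/219 ≈ 47928.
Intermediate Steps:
R(w) = 25 + 5*(-97 + w)/(-129 + w) (R(w) = 25 + 5*((w - 97)/(w - 129)) = 25 + 5*((-97 + w)/(-129 + w)) = 25 + 5*(-97 + w)/(-129 + w))
R(-90) + 47899 = 10*(-371 + 3*(-90))/(-129 - 90) + 47899 = 10*(-371 - 270)/(-219) + 47899 = 10*(-1/219)*(-641) + 47899 = 6410/219 + 47899 = 10496291/219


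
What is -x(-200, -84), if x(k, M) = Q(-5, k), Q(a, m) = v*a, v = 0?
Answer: 0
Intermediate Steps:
Q(a, m) = 0 (Q(a, m) = 0*a = 0)
x(k, M) = 0
-x(-200, -84) = -1*0 = 0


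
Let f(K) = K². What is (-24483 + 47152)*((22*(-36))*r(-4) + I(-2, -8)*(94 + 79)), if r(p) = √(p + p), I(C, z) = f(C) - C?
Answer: 23530422 - 35907696*I*√2 ≈ 2.353e+7 - 5.0781e+7*I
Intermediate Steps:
I(C, z) = C² - C
r(p) = √2*√p (r(p) = √(2*p) = √2*√p)
(-24483 + 47152)*((22*(-36))*r(-4) + I(-2, -8)*(94 + 79)) = (-24483 + 47152)*((22*(-36))*(√2*√(-4)) + (-2*(-1 - 2))*(94 + 79)) = 22669*(-792*√2*2*I - 2*(-3)*173) = 22669*(-1584*I*√2 + 6*173) = 22669*(-1584*I*√2 + 1038) = 22669*(1038 - 1584*I*√2) = 23530422 - 35907696*I*√2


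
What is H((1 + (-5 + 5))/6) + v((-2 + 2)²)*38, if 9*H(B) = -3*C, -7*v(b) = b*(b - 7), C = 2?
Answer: -⅔ ≈ -0.66667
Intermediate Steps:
v(b) = -b*(-7 + b)/7 (v(b) = -b*(b - 7)/7 = -b*(-7 + b)/7)
H(B) = -⅔ (H(B) = (-3*2)/9 = (⅑)*(-6) = -⅔)
H((1 + (-5 + 5))/6) + v((-2 + 2)²)*38 = -⅔ + ((-2 + 2)²*(7 - (-2 + 2)²)/7)*38 = -⅔ + ((⅐)*0²*(7 - 1*0²))*38 = -⅔ + ((⅐)*0*(7 - 1*0))*38 = -⅔ + ((⅐)*0*(7 + 0))*38 = -⅔ + ((⅐)*0*7)*38 = -⅔ + 0*38 = -⅔ + 0 = -⅔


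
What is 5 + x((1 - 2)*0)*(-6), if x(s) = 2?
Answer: -7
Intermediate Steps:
5 + x((1 - 2)*0)*(-6) = 5 + 2*(-6) = 5 - 12 = -7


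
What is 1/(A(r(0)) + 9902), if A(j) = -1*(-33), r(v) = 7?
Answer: 1/9935 ≈ 0.00010065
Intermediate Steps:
A(j) = 33
1/(A(r(0)) + 9902) = 1/(33 + 9902) = 1/9935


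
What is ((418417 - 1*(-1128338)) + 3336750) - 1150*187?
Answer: 4668455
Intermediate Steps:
((418417 - 1*(-1128338)) + 3336750) - 1150*187 = ((418417 + 1128338) + 3336750) - 215050 = (1546755 + 3336750) - 215050 = 4883505 - 215050 = 4668455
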